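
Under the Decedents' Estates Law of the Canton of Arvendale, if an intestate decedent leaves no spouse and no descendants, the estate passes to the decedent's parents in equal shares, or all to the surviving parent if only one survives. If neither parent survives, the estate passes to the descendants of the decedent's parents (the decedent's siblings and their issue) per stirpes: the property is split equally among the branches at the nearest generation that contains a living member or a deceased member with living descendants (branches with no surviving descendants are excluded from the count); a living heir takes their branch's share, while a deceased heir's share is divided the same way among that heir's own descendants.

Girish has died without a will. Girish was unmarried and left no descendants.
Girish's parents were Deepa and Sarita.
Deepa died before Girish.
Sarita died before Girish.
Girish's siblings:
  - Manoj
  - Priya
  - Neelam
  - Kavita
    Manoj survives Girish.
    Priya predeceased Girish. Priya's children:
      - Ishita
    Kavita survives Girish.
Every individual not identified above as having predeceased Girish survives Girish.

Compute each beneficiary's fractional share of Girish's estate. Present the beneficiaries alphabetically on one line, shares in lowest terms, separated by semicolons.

Ishita 1/4; Kavita 1/4; Manoj 1/4; Neelam 1/4

Neither parent survives and there are no descendants, so the estate passes to Girish's siblings and their issue per stirpes.
The estate is divided into 4 equal shares of 1/4 among Manoj, Priya, Neelam, Kavita.
Manoj is living and takes 1/4.
Priya predeceased; the 1/4 allotted to Priya's branch passes to Priya's issue by representation.
Ishita is the sole taker at this level and receives the full 1/4.
Neelam is living and takes 1/4.
Kavita is living and takes 1/4.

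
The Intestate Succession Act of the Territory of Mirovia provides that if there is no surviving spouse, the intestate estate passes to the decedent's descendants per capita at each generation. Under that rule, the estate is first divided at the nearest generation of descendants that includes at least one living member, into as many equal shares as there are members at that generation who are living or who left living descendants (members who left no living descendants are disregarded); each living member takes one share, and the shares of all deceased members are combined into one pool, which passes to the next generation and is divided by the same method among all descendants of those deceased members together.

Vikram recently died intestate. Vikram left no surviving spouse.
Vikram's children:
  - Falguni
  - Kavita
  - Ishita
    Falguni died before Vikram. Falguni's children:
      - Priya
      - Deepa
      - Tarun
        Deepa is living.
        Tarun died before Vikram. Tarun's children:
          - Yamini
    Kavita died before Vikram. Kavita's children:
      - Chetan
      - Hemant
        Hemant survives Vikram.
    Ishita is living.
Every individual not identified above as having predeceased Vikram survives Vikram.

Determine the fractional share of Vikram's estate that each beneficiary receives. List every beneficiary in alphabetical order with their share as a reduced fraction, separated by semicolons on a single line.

Chetan 2/15; Deepa 2/15; Hemant 2/15; Ishita 1/3; Priya 2/15; Yamini 2/15

There is no surviving spouse, so the entire estate passes to Vikram's descendants per capita at each generation.
At generation 1 (Falguni, Kavita, Ishita) there are 3 shares of (1)/3 = 1/3 each.
Living: Ishita — each takes 1/3.
Deceased: Falguni and Kavita. Their combined 2/3 is pooled and carried to generation 2.
At generation 2 (Priya, Deepa, Tarun, Chetan, Hemant) there are 5 shares of (2/3)/5 = 2/15 each.
Living: Priya, Deepa, Chetan, and Hemant — each takes 2/15.
Deceased: Tarun. That 2/15 share is carried to generation 3.
At generation 3 (Yamini) there are 1 shares of (2/15)/1 = 2/15 each.
Living: Yamini — each takes 2/15.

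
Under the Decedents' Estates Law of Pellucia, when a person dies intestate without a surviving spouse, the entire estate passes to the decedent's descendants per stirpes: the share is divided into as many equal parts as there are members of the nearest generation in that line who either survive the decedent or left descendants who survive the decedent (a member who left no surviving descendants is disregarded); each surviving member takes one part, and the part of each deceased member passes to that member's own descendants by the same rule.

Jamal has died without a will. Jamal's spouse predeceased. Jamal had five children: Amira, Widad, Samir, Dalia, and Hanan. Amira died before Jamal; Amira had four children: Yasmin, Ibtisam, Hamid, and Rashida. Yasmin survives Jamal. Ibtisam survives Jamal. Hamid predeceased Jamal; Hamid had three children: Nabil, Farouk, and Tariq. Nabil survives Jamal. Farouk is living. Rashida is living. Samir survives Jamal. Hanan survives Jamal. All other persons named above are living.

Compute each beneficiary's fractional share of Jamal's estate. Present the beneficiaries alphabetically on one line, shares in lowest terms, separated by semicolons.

There is no surviving spouse, so the entire estate passes to Jamal's descendants per stirpes.
The estate is divided into 5 equal shares of 1/5 among Amira, Widad, Samir, Dalia, Hanan.
Amira predeceased; the 1/5 allotted to Amira's branch passes to Amira's issue by representation.
The 1/5 is divided into 4 equal shares of 1/20 among Yasmin, Ibtisam, Hamid, Rashida.
Yasmin is living and takes 1/20.
Ibtisam is living and takes 1/20.
Hamid predeceased; the 1/20 allotted to Hamid's branch passes to Hamid's issue by representation.
The 1/20 is divided into 3 equal shares of 1/60 among Nabil, Farouk, Tariq.
Nabil is living and takes 1/60.
Farouk is living and takes 1/60.
Tariq is living and takes 1/60.
Rashida is living and takes 1/20.
Widad is living and takes 1/5.
Samir is living and takes 1/5.
Dalia is living and takes 1/5.
Hanan is living and takes 1/5.

Dalia 1/5; Farouk 1/60; Hanan 1/5; Ibtisam 1/20; Nabil 1/60; Rashida 1/20; Samir 1/5; Tariq 1/60; Widad 1/5; Yasmin 1/20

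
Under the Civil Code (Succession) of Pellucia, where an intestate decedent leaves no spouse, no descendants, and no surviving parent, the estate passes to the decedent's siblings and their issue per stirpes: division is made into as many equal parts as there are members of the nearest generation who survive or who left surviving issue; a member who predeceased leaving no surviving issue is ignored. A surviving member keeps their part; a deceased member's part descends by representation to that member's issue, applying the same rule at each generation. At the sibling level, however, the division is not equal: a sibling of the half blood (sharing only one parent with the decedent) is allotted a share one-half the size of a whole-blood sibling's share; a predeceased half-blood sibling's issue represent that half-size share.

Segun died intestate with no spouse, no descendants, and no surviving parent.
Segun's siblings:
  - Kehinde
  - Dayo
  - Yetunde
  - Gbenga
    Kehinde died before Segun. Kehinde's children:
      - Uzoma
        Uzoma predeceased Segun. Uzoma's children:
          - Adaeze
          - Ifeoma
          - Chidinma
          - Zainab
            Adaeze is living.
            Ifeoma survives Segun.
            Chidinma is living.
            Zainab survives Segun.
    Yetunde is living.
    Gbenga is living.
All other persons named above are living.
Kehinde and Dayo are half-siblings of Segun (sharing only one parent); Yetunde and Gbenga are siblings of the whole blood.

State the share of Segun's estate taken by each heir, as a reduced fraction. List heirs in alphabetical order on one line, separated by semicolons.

Adaeze 1/24; Chidinma 1/24; Dayo 1/6; Gbenga 1/3; Ifeoma 1/24; Yetunde 1/3; Zainab 1/24

No spouse, descendants, or parent survives, so the estate passes to Segun's siblings per stirpes.
Half-blood siblings count for one-half the weight of whole-blood siblings at the initial division.
Dividing 1 in proportion to weights (total weight 3): Kehinde (weight 1/2) → 1/6; Dayo (weight 1/2) → 1/6; Yetunde (weight 1) → 1/3; Gbenga (weight 1) → 1/3.
Kehinde predeceased; the 1/6 allotted to Kehinde's branch passes to Kehinde's issue by representation.
Uzoma's line is the sole branch at this level, so the full 1/6 passes to Uzoma's issue by representation.
The 1/6 is divided into 4 equal shares of 1/24 among Adaeze, Ifeoma, Chidinma, Zainab.
Adaeze is living and takes 1/24.
Ifeoma is living and takes 1/24.
Chidinma is living and takes 1/24.
Zainab is living and takes 1/24.
Dayo is living and takes 1/6.
Yetunde is living and takes 1/3.
Gbenga is living and takes 1/3.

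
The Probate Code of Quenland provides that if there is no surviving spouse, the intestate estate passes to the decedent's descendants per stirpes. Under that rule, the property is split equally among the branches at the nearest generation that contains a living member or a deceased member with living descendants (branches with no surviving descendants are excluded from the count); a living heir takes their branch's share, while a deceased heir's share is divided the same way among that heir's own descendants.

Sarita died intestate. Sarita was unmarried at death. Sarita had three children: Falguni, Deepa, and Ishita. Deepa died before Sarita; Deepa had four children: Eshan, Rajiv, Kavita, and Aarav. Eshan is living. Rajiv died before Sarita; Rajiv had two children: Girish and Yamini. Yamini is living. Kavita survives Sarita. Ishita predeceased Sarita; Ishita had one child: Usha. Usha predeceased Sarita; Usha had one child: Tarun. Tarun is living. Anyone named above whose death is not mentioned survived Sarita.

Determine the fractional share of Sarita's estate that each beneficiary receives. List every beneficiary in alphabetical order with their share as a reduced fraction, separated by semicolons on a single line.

There is no surviving spouse, so the entire estate passes to Sarita's descendants per stirpes.
The estate is divided into 3 equal shares of 1/3 among Falguni, Deepa, Ishita.
Falguni is living and takes 1/3.
Deepa predeceased; the 1/3 allotted to Deepa's branch passes to Deepa's issue by representation.
The 1/3 is divided into 4 equal shares of 1/12 among Eshan, Rajiv, Kavita, Aarav.
Eshan is living and takes 1/12.
Rajiv predeceased; the 1/12 allotted to Rajiv's branch passes to Rajiv's issue by representation.
The 1/12 is divided into 2 equal shares of 1/24 among Girish, Yamini.
Girish is living and takes 1/24.
Yamini is living and takes 1/24.
Kavita is living and takes 1/12.
Aarav is living and takes 1/12.
Ishita predeceased; the 1/3 allotted to Ishita's branch passes to Ishita's issue by representation.
Usha's line is the sole branch at this level, so the full 1/3 passes to Usha's issue by representation.
Tarun is the sole taker at this level and receives the full 1/3.

Aarav 1/12; Eshan 1/12; Falguni 1/3; Girish 1/24; Kavita 1/12; Tarun 1/3; Yamini 1/24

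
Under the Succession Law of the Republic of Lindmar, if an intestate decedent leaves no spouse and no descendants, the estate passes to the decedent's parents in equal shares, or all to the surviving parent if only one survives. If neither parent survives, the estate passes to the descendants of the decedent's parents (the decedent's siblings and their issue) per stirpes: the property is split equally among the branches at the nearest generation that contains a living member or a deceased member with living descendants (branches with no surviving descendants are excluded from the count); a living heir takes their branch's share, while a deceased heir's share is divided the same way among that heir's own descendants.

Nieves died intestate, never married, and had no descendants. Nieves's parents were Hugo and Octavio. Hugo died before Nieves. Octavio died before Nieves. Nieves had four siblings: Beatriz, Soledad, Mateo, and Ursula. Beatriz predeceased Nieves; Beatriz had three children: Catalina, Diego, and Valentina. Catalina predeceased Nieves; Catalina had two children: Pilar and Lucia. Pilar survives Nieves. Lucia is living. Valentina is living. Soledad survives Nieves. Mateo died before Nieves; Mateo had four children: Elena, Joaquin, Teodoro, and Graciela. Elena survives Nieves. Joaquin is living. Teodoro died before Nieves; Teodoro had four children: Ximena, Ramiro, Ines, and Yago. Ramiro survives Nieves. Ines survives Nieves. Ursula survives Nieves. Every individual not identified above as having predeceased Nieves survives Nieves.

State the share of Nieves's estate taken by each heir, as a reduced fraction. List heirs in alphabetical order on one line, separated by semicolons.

Neither parent survives and there are no descendants, so the estate passes to Nieves's siblings and their issue per stirpes.
The estate is divided into 4 equal shares of 1/4 among Beatriz, Soledad, Mateo, Ursula.
Beatriz predeceased; the 1/4 allotted to Beatriz's branch passes to Beatriz's issue by representation.
The 1/4 is divided into 3 equal shares of 1/12 among Catalina, Diego, Valentina.
Catalina predeceased; the 1/12 allotted to Catalina's branch passes to Catalina's issue by representation.
The 1/12 is divided into 2 equal shares of 1/24 among Pilar, Lucia.
Pilar is living and takes 1/24.
Lucia is living and takes 1/24.
Diego is living and takes 1/12.
Valentina is living and takes 1/12.
Soledad is living and takes 1/4.
Mateo predeceased; the 1/4 allotted to Mateo's branch passes to Mateo's issue by representation.
The 1/4 is divided into 4 equal shares of 1/16 among Elena, Joaquin, Teodoro, Graciela.
Elena is living and takes 1/16.
Joaquin is living and takes 1/16.
Teodoro predeceased; the 1/16 allotted to Teodoro's branch passes to Teodoro's issue by representation.
The 1/16 is divided into 4 equal shares of 1/64 among Ximena, Ramiro, Ines, Yago.
Ximena is living and takes 1/64.
Ramiro is living and takes 1/64.
Ines is living and takes 1/64.
Yago is living and takes 1/64.
Graciela is living and takes 1/16.
Ursula is living and takes 1/4.

Diego 1/12; Elena 1/16; Graciela 1/16; Ines 1/64; Joaquin 1/16; Lucia 1/24; Pilar 1/24; Ramiro 1/64; Soledad 1/4; Ursula 1/4; Valentina 1/12; Ximena 1/64; Yago 1/64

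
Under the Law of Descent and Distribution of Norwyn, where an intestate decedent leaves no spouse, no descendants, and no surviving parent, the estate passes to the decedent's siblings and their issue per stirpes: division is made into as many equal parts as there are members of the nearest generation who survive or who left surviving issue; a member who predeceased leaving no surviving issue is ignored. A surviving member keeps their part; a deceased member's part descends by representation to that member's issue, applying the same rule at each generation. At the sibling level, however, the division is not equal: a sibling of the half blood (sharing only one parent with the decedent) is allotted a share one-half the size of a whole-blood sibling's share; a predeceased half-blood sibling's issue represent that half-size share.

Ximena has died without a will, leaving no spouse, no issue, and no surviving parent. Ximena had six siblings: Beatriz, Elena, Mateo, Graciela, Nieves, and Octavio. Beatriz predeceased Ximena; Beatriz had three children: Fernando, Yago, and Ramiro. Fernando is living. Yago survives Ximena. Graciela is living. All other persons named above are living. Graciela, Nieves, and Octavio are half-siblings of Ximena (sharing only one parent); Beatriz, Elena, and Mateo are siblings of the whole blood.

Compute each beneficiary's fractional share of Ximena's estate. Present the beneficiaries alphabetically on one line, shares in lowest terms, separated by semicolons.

Elena 2/9; Fernando 2/27; Graciela 1/9; Mateo 2/9; Nieves 1/9; Octavio 1/9; Ramiro 2/27; Yago 2/27

No spouse, descendants, or parent survives, so the estate passes to Ximena's siblings per stirpes.
Half-blood siblings count for one-half the weight of whole-blood siblings at the initial division.
Dividing 1 in proportion to weights (total weight 9/2): Beatriz (weight 1) → 2/9; Elena (weight 1) → 2/9; Mateo (weight 1) → 2/9; Graciela (weight 1/2) → 1/9; Nieves (weight 1/2) → 1/9; Octavio (weight 1/2) → 1/9.
Beatriz predeceased; the 2/9 allotted to Beatriz's branch passes to Beatriz's issue by representation.
The 2/9 is divided into 3 equal shares of 2/27 among Fernando, Yago, Ramiro.
Fernando is living and takes 2/27.
Yago is living and takes 2/27.
Ramiro is living and takes 2/27.
Elena is living and takes 2/9.
Mateo is living and takes 2/9.
Graciela is living and takes 1/9.
Nieves is living and takes 1/9.
Octavio is living and takes 1/9.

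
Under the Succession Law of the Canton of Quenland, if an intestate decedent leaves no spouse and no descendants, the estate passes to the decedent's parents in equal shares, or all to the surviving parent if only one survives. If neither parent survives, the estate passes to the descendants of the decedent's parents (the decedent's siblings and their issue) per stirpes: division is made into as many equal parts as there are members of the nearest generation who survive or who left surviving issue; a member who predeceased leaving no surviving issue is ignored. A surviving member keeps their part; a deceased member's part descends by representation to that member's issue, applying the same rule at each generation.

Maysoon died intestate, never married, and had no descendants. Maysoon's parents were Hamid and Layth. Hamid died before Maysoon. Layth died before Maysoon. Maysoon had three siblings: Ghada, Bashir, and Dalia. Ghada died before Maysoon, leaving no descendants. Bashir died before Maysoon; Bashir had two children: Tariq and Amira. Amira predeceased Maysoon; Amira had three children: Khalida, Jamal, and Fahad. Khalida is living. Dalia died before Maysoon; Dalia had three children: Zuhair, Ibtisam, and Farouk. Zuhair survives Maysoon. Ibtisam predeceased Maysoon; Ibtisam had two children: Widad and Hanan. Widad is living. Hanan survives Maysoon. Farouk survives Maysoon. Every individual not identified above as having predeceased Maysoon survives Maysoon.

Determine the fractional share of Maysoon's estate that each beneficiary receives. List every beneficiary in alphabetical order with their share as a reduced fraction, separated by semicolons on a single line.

Neither parent survives and there are no descendants, so the estate passes to Maysoon's siblings and their issue per stirpes.
Ghada left no surviving issue, so that branch lapses and is disregarded.
The estate is divided into 2 equal shares of 1/2 among Bashir, Dalia.
Bashir predeceased; the 1/2 allotted to Bashir's branch passes to Bashir's issue by representation.
The 1/2 is divided into 2 equal shares of 1/4 among Tariq, Amira.
Tariq is living and takes 1/4.
Amira predeceased; the 1/4 allotted to Amira's branch passes to Amira's issue by representation.
The 1/4 is divided into 3 equal shares of 1/12 among Khalida, Jamal, Fahad.
Khalida is living and takes 1/12.
Jamal is living and takes 1/12.
Fahad is living and takes 1/12.
Dalia predeceased; the 1/2 allotted to Dalia's branch passes to Dalia's issue by representation.
The 1/2 is divided into 3 equal shares of 1/6 among Zuhair, Ibtisam, Farouk.
Zuhair is living and takes 1/6.
Ibtisam predeceased; the 1/6 allotted to Ibtisam's branch passes to Ibtisam's issue by representation.
The 1/6 is divided into 2 equal shares of 1/12 among Widad, Hanan.
Widad is living and takes 1/12.
Hanan is living and takes 1/12.
Farouk is living and takes 1/6.

Fahad 1/12; Farouk 1/6; Hanan 1/12; Jamal 1/12; Khalida 1/12; Tariq 1/4; Widad 1/12; Zuhair 1/6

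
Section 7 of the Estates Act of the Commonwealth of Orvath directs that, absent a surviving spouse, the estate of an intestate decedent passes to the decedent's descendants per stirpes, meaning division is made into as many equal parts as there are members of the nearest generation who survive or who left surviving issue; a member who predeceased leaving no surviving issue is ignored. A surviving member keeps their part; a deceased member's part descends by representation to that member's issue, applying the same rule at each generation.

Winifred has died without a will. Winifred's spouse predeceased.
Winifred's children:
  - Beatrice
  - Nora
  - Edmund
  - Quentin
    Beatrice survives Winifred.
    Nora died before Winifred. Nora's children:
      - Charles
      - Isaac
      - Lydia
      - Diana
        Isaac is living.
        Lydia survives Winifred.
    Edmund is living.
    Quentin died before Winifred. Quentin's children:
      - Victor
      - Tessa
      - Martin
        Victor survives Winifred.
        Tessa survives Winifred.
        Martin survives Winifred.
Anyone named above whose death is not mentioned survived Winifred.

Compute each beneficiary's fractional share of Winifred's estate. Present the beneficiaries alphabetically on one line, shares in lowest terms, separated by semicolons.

There is no surviving spouse, so the entire estate passes to Winifred's descendants per stirpes.
The estate is divided into 4 equal shares of 1/4 among Beatrice, Nora, Edmund, Quentin.
Beatrice is living and takes 1/4.
Nora predeceased; the 1/4 allotted to Nora's branch passes to Nora's issue by representation.
The 1/4 is divided into 4 equal shares of 1/16 among Charles, Isaac, Lydia, Diana.
Charles is living and takes 1/16.
Isaac is living and takes 1/16.
Lydia is living and takes 1/16.
Diana is living and takes 1/16.
Edmund is living and takes 1/4.
Quentin predeceased; the 1/4 allotted to Quentin's branch passes to Quentin's issue by representation.
The 1/4 is divided into 3 equal shares of 1/12 among Victor, Tessa, Martin.
Victor is living and takes 1/12.
Tessa is living and takes 1/12.
Martin is living and takes 1/12.

Beatrice 1/4; Charles 1/16; Diana 1/16; Edmund 1/4; Isaac 1/16; Lydia 1/16; Martin 1/12; Tessa 1/12; Victor 1/12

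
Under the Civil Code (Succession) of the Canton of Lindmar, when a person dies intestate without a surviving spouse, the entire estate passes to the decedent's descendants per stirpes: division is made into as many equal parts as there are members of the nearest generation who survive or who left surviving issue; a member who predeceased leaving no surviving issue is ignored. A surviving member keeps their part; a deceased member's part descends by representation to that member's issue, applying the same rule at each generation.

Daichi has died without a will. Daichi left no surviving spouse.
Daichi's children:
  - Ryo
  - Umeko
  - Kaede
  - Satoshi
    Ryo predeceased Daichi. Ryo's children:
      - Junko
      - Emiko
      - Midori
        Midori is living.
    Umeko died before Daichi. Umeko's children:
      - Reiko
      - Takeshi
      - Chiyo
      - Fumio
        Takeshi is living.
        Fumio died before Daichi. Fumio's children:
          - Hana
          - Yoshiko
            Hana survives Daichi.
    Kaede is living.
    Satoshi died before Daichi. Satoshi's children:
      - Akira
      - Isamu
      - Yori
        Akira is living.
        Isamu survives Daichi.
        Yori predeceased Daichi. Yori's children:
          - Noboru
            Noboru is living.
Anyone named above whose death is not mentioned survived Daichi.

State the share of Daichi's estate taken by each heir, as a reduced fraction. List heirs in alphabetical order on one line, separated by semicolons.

There is no surviving spouse, so the entire estate passes to Daichi's descendants per stirpes.
The estate is divided into 4 equal shares of 1/4 among Ryo, Umeko, Kaede, Satoshi.
Ryo predeceased; the 1/4 allotted to Ryo's branch passes to Ryo's issue by representation.
The 1/4 is divided into 3 equal shares of 1/12 among Junko, Emiko, Midori.
Junko is living and takes 1/12.
Emiko is living and takes 1/12.
Midori is living and takes 1/12.
Umeko predeceased; the 1/4 allotted to Umeko's branch passes to Umeko's issue by representation.
The 1/4 is divided into 4 equal shares of 1/16 among Reiko, Takeshi, Chiyo, Fumio.
Reiko is living and takes 1/16.
Takeshi is living and takes 1/16.
Chiyo is living and takes 1/16.
Fumio predeceased; the 1/16 allotted to Fumio's branch passes to Fumio's issue by representation.
The 1/16 is divided into 2 equal shares of 1/32 among Hana, Yoshiko.
Hana is living and takes 1/32.
Yoshiko is living and takes 1/32.
Kaede is living and takes 1/4.
Satoshi predeceased; the 1/4 allotted to Satoshi's branch passes to Satoshi's issue by representation.
The 1/4 is divided into 3 equal shares of 1/12 among Akira, Isamu, Yori.
Akira is living and takes 1/12.
Isamu is living and takes 1/12.
Yori predeceased; the 1/12 allotted to Yori's branch passes to Yori's issue by representation.
Noboru is the sole taker at this level and receives the full 1/12.

Akira 1/12; Chiyo 1/16; Emiko 1/12; Hana 1/32; Isamu 1/12; Junko 1/12; Kaede 1/4; Midori 1/12; Noboru 1/12; Reiko 1/16; Takeshi 1/16; Yoshiko 1/32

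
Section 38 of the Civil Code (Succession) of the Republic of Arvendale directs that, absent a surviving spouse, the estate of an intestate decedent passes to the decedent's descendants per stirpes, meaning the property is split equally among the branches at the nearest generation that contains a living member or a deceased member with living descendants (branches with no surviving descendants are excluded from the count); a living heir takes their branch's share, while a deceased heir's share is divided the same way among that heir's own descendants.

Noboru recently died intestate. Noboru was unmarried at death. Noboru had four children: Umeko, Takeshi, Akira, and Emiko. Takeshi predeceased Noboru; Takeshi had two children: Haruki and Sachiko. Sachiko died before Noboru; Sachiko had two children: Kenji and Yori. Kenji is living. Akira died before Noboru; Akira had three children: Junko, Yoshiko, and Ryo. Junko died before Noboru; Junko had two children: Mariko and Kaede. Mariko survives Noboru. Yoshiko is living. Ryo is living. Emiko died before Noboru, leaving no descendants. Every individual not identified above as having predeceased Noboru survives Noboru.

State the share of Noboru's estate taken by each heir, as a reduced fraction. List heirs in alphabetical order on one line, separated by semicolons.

Haruki 1/6; Kaede 1/18; Kenji 1/12; Mariko 1/18; Ryo 1/9; Umeko 1/3; Yori 1/12; Yoshiko 1/9

There is no surviving spouse, so the entire estate passes to Noboru's descendants per stirpes.
Emiko left no surviving issue, so that branch lapses and is disregarded.
The estate is divided into 3 equal shares of 1/3 among Umeko, Takeshi, Akira.
Umeko is living and takes 1/3.
Takeshi predeceased; the 1/3 allotted to Takeshi's branch passes to Takeshi's issue by representation.
The 1/3 is divided into 2 equal shares of 1/6 among Haruki, Sachiko.
Haruki is living and takes 1/6.
Sachiko predeceased; the 1/6 allotted to Sachiko's branch passes to Sachiko's issue by representation.
The 1/6 is divided into 2 equal shares of 1/12 among Kenji, Yori.
Kenji is living and takes 1/12.
Yori is living and takes 1/12.
Akira predeceased; the 1/3 allotted to Akira's branch passes to Akira's issue by representation.
The 1/3 is divided into 3 equal shares of 1/9 among Junko, Yoshiko, Ryo.
Junko predeceased; the 1/9 allotted to Junko's branch passes to Junko's issue by representation.
The 1/9 is divided into 2 equal shares of 1/18 among Mariko, Kaede.
Mariko is living and takes 1/18.
Kaede is living and takes 1/18.
Yoshiko is living and takes 1/9.
Ryo is living and takes 1/9.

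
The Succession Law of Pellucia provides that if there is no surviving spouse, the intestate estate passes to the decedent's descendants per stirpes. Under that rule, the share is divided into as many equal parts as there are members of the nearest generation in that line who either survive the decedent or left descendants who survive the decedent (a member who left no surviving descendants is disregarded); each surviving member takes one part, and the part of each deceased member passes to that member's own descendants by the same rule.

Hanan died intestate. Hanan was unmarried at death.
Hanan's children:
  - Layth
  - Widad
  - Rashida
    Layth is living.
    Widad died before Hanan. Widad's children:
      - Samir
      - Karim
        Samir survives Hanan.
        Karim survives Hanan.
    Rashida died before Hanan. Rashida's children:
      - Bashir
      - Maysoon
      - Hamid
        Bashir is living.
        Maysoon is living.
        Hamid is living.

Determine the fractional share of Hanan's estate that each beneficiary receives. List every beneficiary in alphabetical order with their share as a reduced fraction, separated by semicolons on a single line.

Bashir 1/9; Hamid 1/9; Karim 1/6; Layth 1/3; Maysoon 1/9; Samir 1/6

There is no surviving spouse, so the entire estate passes to Hanan's descendants per stirpes.
The estate is divided into 3 equal shares of 1/3 among Layth, Widad, Rashida.
Layth is living and takes 1/3.
Widad predeceased; the 1/3 allotted to Widad's branch passes to Widad's issue by representation.
The 1/3 is divided into 2 equal shares of 1/6 among Samir, Karim.
Samir is living and takes 1/6.
Karim is living and takes 1/6.
Rashida predeceased; the 1/3 allotted to Rashida's branch passes to Rashida's issue by representation.
The 1/3 is divided into 3 equal shares of 1/9 among Bashir, Maysoon, Hamid.
Bashir is living and takes 1/9.
Maysoon is living and takes 1/9.
Hamid is living and takes 1/9.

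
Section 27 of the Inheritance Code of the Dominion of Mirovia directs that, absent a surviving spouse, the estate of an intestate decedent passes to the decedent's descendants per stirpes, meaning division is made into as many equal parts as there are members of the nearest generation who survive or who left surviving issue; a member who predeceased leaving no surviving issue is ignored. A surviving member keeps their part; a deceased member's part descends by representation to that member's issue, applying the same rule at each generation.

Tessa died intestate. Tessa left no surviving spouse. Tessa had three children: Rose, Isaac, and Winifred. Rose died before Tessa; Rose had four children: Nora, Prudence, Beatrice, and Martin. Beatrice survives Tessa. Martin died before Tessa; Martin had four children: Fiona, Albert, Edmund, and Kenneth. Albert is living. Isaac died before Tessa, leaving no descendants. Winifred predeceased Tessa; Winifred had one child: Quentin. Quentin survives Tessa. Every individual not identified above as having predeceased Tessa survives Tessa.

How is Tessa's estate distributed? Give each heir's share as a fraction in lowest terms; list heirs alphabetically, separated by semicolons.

Albert 1/32; Beatrice 1/8; Edmund 1/32; Fiona 1/32; Kenneth 1/32; Nora 1/8; Prudence 1/8; Quentin 1/2

There is no surviving spouse, so the entire estate passes to Tessa's descendants per stirpes.
Isaac left no surviving issue, so that branch lapses and is disregarded.
The estate is divided into 2 equal shares of 1/2 among Rose, Winifred.
Rose predeceased; the 1/2 allotted to Rose's branch passes to Rose's issue by representation.
The 1/2 is divided into 4 equal shares of 1/8 among Nora, Prudence, Beatrice, Martin.
Nora is living and takes 1/8.
Prudence is living and takes 1/8.
Beatrice is living and takes 1/8.
Martin predeceased; the 1/8 allotted to Martin's branch passes to Martin's issue by representation.
The 1/8 is divided into 4 equal shares of 1/32 among Fiona, Albert, Edmund, Kenneth.
Fiona is living and takes 1/32.
Albert is living and takes 1/32.
Edmund is living and takes 1/32.
Kenneth is living and takes 1/32.
Winifred predeceased; the 1/2 allotted to Winifred's branch passes to Winifred's issue by representation.
Quentin is the sole taker at this level and receives the full 1/2.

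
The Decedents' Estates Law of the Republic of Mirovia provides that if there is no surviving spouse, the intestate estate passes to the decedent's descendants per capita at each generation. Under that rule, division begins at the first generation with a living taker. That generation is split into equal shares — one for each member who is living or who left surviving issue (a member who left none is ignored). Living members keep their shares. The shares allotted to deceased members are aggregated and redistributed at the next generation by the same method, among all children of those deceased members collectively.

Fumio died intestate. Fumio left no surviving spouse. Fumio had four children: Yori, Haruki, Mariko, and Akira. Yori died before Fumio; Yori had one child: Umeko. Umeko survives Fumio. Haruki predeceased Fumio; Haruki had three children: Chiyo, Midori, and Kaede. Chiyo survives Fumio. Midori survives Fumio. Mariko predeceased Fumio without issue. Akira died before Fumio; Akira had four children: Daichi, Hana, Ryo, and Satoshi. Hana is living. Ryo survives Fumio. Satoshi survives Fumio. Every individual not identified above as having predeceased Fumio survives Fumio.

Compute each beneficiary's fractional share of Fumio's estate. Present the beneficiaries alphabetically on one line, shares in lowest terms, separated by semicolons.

Chiyo 1/8; Daichi 1/8; Hana 1/8; Kaede 1/8; Midori 1/8; Ryo 1/8; Satoshi 1/8; Umeko 1/8

There is no surviving spouse, so the entire estate passes to Fumio's descendants per capita at each generation.
No one at generation 1 (Yori, Haruki, Akira) is living; moving to the next generation.
At generation 2 (Umeko, Chiyo, Midori, Kaede, Daichi, Hana, Ryo, Satoshi) there are 8 shares of (1)/8 = 1/8 each.
Living: Umeko, Chiyo, Midori, Kaede, Daichi, Hana, Ryo, and Satoshi — each takes 1/8.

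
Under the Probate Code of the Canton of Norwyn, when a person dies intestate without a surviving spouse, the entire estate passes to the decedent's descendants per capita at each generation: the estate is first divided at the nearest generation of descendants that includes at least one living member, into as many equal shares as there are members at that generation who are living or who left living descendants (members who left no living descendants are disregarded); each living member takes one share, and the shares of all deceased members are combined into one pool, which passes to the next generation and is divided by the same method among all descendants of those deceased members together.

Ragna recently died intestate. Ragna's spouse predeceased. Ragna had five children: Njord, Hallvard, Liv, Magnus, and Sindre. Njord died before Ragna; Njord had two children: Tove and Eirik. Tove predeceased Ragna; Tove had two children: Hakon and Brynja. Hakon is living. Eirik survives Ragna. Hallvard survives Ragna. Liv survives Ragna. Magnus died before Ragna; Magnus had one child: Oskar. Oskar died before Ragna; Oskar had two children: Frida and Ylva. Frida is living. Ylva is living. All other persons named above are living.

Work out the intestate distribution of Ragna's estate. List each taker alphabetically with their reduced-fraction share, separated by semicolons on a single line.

Brynja 1/15; Eirik 2/15; Frida 1/15; Hakon 1/15; Hallvard 1/5; Liv 1/5; Sindre 1/5; Ylva 1/15

There is no surviving spouse, so the entire estate passes to Ragna's descendants per capita at each generation.
At generation 1 (Njord, Hallvard, Liv, Magnus, Sindre) there are 5 shares of (1)/5 = 1/5 each.
Living: Hallvard, Liv, and Sindre — each takes 1/5.
Deceased: Njord and Magnus. Their combined 2/5 is pooled and carried to generation 2.
At generation 2 (Tove, Eirik, Oskar) there are 3 shares of (2/5)/3 = 2/15 each.
Living: Eirik — each takes 2/15.
Deceased: Tove and Oskar. Their combined 4/15 is pooled and carried to generation 3.
At generation 3 (Hakon, Brynja, Frida, Ylva) there are 4 shares of (4/15)/4 = 1/15 each.
Living: Hakon, Brynja, Frida, and Ylva — each takes 1/15.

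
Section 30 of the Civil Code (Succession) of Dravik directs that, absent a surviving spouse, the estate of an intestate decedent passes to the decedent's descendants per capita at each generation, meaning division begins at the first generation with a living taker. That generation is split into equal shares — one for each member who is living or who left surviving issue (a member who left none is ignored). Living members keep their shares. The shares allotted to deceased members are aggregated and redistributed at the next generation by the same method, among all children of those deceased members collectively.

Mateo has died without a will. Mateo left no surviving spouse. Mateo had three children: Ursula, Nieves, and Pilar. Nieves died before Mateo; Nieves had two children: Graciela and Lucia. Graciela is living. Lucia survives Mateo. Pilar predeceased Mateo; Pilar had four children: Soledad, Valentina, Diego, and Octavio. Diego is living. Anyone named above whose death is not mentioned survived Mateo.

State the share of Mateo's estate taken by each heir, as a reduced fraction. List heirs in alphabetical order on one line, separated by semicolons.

There is no surviving spouse, so the entire estate passes to Mateo's descendants per capita at each generation.
At generation 1 (Ursula, Nieves, Pilar) there are 3 shares of (1)/3 = 1/3 each.
Living: Ursula — each takes 1/3.
Deceased: Nieves and Pilar. Their combined 2/3 is pooled and carried to generation 2.
At generation 2 (Graciela, Lucia, Soledad, Valentina, Diego, Octavio) there are 6 shares of (2/3)/6 = 1/9 each.
Living: Graciela, Lucia, Soledad, Valentina, Diego, and Octavio — each takes 1/9.

Diego 1/9; Graciela 1/9; Lucia 1/9; Octavio 1/9; Soledad 1/9; Ursula 1/3; Valentina 1/9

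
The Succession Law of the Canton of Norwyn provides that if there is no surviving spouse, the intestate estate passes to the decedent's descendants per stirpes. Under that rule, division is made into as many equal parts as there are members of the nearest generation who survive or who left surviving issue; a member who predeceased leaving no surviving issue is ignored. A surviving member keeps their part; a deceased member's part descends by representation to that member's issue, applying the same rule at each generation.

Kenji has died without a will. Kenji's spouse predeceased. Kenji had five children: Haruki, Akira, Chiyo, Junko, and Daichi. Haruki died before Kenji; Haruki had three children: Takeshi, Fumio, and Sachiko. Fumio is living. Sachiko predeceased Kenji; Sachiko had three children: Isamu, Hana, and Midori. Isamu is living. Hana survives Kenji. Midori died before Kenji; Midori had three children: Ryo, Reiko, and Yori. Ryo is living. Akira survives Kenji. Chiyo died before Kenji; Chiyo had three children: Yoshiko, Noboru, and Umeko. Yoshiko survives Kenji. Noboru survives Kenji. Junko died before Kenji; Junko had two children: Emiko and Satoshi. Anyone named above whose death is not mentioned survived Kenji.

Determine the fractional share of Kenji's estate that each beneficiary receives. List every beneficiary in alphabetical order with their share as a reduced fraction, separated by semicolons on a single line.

There is no surviving spouse, so the entire estate passes to Kenji's descendants per stirpes.
The estate is divided into 5 equal shares of 1/5 among Haruki, Akira, Chiyo, Junko, Daichi.
Haruki predeceased; the 1/5 allotted to Haruki's branch passes to Haruki's issue by representation.
The 1/5 is divided into 3 equal shares of 1/15 among Takeshi, Fumio, Sachiko.
Takeshi is living and takes 1/15.
Fumio is living and takes 1/15.
Sachiko predeceased; the 1/15 allotted to Sachiko's branch passes to Sachiko's issue by representation.
The 1/15 is divided into 3 equal shares of 1/45 among Isamu, Hana, Midori.
Isamu is living and takes 1/45.
Hana is living and takes 1/45.
Midori predeceased; the 1/45 allotted to Midori's branch passes to Midori's issue by representation.
The 1/45 is divided into 3 equal shares of 1/135 among Ryo, Reiko, Yori.
Ryo is living and takes 1/135.
Reiko is living and takes 1/135.
Yori is living and takes 1/135.
Akira is living and takes 1/5.
Chiyo predeceased; the 1/5 allotted to Chiyo's branch passes to Chiyo's issue by representation.
The 1/5 is divided into 3 equal shares of 1/15 among Yoshiko, Noboru, Umeko.
Yoshiko is living and takes 1/15.
Noboru is living and takes 1/15.
Umeko is living and takes 1/15.
Junko predeceased; the 1/5 allotted to Junko's branch passes to Junko's issue by representation.
The 1/5 is divided into 2 equal shares of 1/10 among Emiko, Satoshi.
Emiko is living and takes 1/10.
Satoshi is living and takes 1/10.
Daichi is living and takes 1/5.

Akira 1/5; Daichi 1/5; Emiko 1/10; Fumio 1/15; Hana 1/45; Isamu 1/45; Noboru 1/15; Reiko 1/135; Ryo 1/135; Satoshi 1/10; Takeshi 1/15; Umeko 1/15; Yori 1/135; Yoshiko 1/15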